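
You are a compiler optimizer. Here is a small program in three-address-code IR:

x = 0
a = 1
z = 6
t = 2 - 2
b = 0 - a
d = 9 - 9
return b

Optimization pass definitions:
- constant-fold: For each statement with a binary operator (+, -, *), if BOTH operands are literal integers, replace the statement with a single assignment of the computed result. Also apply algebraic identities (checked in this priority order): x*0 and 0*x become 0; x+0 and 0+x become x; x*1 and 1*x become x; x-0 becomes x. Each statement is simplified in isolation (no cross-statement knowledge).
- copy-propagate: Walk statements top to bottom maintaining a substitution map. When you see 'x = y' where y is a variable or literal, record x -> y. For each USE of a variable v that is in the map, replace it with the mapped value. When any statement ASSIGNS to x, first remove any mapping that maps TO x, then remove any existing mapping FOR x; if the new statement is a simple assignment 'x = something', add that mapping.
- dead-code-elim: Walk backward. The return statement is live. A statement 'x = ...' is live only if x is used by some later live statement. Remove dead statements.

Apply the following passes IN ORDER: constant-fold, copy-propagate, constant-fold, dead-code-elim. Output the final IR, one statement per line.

Answer: b = -1
return b

Derivation:
Initial IR:
  x = 0
  a = 1
  z = 6
  t = 2 - 2
  b = 0 - a
  d = 9 - 9
  return b
After constant-fold (7 stmts):
  x = 0
  a = 1
  z = 6
  t = 0
  b = 0 - a
  d = 0
  return b
After copy-propagate (7 stmts):
  x = 0
  a = 1
  z = 6
  t = 0
  b = 0 - 1
  d = 0
  return b
After constant-fold (7 stmts):
  x = 0
  a = 1
  z = 6
  t = 0
  b = -1
  d = 0
  return b
After dead-code-elim (2 stmts):
  b = -1
  return b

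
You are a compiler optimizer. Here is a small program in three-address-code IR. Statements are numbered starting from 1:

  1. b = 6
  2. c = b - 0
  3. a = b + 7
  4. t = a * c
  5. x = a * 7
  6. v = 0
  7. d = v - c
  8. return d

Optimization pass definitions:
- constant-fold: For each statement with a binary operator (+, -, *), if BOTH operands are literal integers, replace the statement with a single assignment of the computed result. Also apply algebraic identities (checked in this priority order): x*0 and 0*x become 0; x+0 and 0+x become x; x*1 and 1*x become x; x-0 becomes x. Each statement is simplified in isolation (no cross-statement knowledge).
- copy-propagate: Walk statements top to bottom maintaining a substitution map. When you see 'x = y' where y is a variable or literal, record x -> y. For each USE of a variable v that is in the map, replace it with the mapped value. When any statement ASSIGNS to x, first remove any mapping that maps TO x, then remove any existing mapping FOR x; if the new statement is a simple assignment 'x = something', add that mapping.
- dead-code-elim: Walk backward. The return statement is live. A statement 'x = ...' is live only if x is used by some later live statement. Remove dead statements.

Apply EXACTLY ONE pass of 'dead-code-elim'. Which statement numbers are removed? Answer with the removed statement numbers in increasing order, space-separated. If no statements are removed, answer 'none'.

Answer: 3 4 5

Derivation:
Backward liveness scan:
Stmt 1 'b = 6': KEEP (b is live); live-in = []
Stmt 2 'c = b - 0': KEEP (c is live); live-in = ['b']
Stmt 3 'a = b + 7': DEAD (a not in live set ['c'])
Stmt 4 't = a * c': DEAD (t not in live set ['c'])
Stmt 5 'x = a * 7': DEAD (x not in live set ['c'])
Stmt 6 'v = 0': KEEP (v is live); live-in = ['c']
Stmt 7 'd = v - c': KEEP (d is live); live-in = ['c', 'v']
Stmt 8 'return d': KEEP (return); live-in = ['d']
Removed statement numbers: [3, 4, 5]
Surviving IR:
  b = 6
  c = b - 0
  v = 0
  d = v - c
  return d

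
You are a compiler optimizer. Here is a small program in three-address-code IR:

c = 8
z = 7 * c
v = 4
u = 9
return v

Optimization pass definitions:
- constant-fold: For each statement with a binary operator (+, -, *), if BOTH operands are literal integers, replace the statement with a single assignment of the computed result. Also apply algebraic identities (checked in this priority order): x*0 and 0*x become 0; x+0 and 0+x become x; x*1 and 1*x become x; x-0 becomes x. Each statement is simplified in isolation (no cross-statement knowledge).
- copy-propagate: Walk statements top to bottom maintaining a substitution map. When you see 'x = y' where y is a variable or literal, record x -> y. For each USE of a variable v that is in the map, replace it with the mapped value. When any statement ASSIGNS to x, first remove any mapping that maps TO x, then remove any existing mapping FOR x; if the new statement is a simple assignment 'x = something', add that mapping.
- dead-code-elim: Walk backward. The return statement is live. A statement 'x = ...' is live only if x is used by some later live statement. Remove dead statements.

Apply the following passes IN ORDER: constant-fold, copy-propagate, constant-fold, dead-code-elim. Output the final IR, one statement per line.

Initial IR:
  c = 8
  z = 7 * c
  v = 4
  u = 9
  return v
After constant-fold (5 stmts):
  c = 8
  z = 7 * c
  v = 4
  u = 9
  return v
After copy-propagate (5 stmts):
  c = 8
  z = 7 * 8
  v = 4
  u = 9
  return 4
After constant-fold (5 stmts):
  c = 8
  z = 56
  v = 4
  u = 9
  return 4
After dead-code-elim (1 stmts):
  return 4

Answer: return 4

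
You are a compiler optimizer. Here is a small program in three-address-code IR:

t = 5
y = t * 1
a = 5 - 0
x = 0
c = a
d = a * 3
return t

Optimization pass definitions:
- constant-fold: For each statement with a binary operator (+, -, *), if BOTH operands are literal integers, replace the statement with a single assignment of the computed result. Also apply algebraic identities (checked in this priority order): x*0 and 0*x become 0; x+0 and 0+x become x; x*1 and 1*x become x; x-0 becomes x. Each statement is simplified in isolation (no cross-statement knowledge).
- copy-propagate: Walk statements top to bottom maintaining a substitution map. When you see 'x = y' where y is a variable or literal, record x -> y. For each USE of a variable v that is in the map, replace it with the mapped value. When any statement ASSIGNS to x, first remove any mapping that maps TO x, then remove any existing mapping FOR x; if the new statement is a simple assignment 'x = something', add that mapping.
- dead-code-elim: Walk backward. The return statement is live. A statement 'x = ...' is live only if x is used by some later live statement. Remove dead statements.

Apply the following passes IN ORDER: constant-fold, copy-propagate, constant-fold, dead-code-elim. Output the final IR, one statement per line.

Initial IR:
  t = 5
  y = t * 1
  a = 5 - 0
  x = 0
  c = a
  d = a * 3
  return t
After constant-fold (7 stmts):
  t = 5
  y = t
  a = 5
  x = 0
  c = a
  d = a * 3
  return t
After copy-propagate (7 stmts):
  t = 5
  y = 5
  a = 5
  x = 0
  c = 5
  d = 5 * 3
  return 5
After constant-fold (7 stmts):
  t = 5
  y = 5
  a = 5
  x = 0
  c = 5
  d = 15
  return 5
After dead-code-elim (1 stmts):
  return 5

Answer: return 5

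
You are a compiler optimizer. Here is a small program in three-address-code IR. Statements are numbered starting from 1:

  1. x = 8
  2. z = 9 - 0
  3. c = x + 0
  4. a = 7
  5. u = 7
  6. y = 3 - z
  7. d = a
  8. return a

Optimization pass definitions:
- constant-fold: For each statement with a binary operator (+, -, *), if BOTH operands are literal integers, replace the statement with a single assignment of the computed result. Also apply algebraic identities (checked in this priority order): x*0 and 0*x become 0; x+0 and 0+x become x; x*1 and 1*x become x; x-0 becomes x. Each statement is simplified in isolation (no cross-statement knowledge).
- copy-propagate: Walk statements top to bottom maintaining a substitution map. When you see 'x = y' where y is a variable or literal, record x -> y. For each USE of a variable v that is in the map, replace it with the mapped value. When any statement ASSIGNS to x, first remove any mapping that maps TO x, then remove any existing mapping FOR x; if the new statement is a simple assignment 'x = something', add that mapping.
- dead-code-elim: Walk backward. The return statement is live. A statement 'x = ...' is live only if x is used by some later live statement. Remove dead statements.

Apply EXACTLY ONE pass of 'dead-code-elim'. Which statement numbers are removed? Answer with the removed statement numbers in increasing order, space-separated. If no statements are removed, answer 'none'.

Answer: 1 2 3 5 6 7

Derivation:
Backward liveness scan:
Stmt 1 'x = 8': DEAD (x not in live set [])
Stmt 2 'z = 9 - 0': DEAD (z not in live set [])
Stmt 3 'c = x + 0': DEAD (c not in live set [])
Stmt 4 'a = 7': KEEP (a is live); live-in = []
Stmt 5 'u = 7': DEAD (u not in live set ['a'])
Stmt 6 'y = 3 - z': DEAD (y not in live set ['a'])
Stmt 7 'd = a': DEAD (d not in live set ['a'])
Stmt 8 'return a': KEEP (return); live-in = ['a']
Removed statement numbers: [1, 2, 3, 5, 6, 7]
Surviving IR:
  a = 7
  return a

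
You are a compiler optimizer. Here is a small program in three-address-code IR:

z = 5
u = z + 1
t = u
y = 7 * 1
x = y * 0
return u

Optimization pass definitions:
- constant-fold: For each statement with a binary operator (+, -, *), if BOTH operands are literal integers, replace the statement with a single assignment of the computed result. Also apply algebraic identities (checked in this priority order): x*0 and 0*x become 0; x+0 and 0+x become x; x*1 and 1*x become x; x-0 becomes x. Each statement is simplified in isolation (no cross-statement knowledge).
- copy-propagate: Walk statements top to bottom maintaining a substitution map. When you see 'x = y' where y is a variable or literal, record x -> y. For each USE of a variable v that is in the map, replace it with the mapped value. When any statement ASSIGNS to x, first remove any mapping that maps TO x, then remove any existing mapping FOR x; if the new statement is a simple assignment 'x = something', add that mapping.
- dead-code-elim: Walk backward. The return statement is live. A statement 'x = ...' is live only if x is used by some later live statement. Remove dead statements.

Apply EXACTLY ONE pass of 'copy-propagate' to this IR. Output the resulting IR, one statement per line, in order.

Applying copy-propagate statement-by-statement:
  [1] z = 5  (unchanged)
  [2] u = z + 1  -> u = 5 + 1
  [3] t = u  (unchanged)
  [4] y = 7 * 1  (unchanged)
  [5] x = y * 0  (unchanged)
  [6] return u  (unchanged)
Result (6 stmts):
  z = 5
  u = 5 + 1
  t = u
  y = 7 * 1
  x = y * 0
  return u

Answer: z = 5
u = 5 + 1
t = u
y = 7 * 1
x = y * 0
return u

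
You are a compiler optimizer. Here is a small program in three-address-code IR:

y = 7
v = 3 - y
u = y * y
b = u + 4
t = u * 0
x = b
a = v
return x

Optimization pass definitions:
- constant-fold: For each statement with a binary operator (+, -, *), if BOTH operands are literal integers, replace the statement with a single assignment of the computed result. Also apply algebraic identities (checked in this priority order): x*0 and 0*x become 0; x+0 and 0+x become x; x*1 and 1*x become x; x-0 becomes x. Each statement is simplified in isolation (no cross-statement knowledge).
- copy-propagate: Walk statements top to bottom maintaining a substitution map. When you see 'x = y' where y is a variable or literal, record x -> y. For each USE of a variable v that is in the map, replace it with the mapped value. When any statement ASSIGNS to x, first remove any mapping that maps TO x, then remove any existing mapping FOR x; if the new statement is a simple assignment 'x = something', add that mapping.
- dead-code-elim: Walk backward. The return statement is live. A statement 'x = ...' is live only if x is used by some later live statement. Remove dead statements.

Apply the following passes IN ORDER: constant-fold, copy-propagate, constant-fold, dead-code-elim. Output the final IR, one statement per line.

Answer: u = 49
b = u + 4
return b

Derivation:
Initial IR:
  y = 7
  v = 3 - y
  u = y * y
  b = u + 4
  t = u * 0
  x = b
  a = v
  return x
After constant-fold (8 stmts):
  y = 7
  v = 3 - y
  u = y * y
  b = u + 4
  t = 0
  x = b
  a = v
  return x
After copy-propagate (8 stmts):
  y = 7
  v = 3 - 7
  u = 7 * 7
  b = u + 4
  t = 0
  x = b
  a = v
  return b
After constant-fold (8 stmts):
  y = 7
  v = -4
  u = 49
  b = u + 4
  t = 0
  x = b
  a = v
  return b
After dead-code-elim (3 stmts):
  u = 49
  b = u + 4
  return b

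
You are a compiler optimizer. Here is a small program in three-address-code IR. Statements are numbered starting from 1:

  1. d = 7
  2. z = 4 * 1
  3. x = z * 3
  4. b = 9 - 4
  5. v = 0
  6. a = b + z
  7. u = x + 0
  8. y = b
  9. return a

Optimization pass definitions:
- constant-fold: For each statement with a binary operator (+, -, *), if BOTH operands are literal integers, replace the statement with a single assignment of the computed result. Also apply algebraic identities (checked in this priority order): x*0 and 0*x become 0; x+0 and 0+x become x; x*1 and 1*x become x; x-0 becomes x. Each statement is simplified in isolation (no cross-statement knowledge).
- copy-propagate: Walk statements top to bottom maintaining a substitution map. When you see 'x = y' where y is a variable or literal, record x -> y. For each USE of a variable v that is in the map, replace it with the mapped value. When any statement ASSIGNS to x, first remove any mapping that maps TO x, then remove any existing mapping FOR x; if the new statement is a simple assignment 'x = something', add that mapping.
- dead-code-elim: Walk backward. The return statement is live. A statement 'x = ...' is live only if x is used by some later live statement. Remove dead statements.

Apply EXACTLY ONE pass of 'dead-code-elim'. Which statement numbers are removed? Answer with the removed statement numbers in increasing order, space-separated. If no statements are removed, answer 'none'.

Backward liveness scan:
Stmt 1 'd = 7': DEAD (d not in live set [])
Stmt 2 'z = 4 * 1': KEEP (z is live); live-in = []
Stmt 3 'x = z * 3': DEAD (x not in live set ['z'])
Stmt 4 'b = 9 - 4': KEEP (b is live); live-in = ['z']
Stmt 5 'v = 0': DEAD (v not in live set ['b', 'z'])
Stmt 6 'a = b + z': KEEP (a is live); live-in = ['b', 'z']
Stmt 7 'u = x + 0': DEAD (u not in live set ['a'])
Stmt 8 'y = b': DEAD (y not in live set ['a'])
Stmt 9 'return a': KEEP (return); live-in = ['a']
Removed statement numbers: [1, 3, 5, 7, 8]
Surviving IR:
  z = 4 * 1
  b = 9 - 4
  a = b + z
  return a

Answer: 1 3 5 7 8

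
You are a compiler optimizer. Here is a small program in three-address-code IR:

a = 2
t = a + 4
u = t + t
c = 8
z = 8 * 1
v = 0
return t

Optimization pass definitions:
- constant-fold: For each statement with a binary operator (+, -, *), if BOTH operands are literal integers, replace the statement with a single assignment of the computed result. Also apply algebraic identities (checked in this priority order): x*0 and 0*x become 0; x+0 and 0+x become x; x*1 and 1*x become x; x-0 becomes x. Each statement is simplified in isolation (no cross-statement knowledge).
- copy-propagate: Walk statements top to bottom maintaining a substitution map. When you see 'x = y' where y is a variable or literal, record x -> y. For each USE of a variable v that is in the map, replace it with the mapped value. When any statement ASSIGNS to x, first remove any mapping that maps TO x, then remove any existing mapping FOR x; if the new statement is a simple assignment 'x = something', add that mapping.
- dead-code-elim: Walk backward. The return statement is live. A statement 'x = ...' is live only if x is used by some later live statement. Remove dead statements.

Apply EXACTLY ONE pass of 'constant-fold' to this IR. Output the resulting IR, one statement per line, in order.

Applying constant-fold statement-by-statement:
  [1] a = 2  (unchanged)
  [2] t = a + 4  (unchanged)
  [3] u = t + t  (unchanged)
  [4] c = 8  (unchanged)
  [5] z = 8 * 1  -> z = 8
  [6] v = 0  (unchanged)
  [7] return t  (unchanged)
Result (7 stmts):
  a = 2
  t = a + 4
  u = t + t
  c = 8
  z = 8
  v = 0
  return t

Answer: a = 2
t = a + 4
u = t + t
c = 8
z = 8
v = 0
return t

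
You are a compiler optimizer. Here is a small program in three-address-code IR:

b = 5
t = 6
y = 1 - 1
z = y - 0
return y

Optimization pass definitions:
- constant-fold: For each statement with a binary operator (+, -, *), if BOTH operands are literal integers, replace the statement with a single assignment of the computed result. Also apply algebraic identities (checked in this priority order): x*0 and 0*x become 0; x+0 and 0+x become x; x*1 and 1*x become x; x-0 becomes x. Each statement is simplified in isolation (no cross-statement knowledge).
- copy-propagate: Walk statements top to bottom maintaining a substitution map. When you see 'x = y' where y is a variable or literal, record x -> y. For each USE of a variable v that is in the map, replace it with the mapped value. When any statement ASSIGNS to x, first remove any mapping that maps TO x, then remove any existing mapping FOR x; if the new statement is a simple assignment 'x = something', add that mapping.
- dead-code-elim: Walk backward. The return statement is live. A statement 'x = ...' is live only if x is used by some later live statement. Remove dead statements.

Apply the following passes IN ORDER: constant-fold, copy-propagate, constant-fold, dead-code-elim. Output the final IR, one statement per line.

Answer: return 0

Derivation:
Initial IR:
  b = 5
  t = 6
  y = 1 - 1
  z = y - 0
  return y
After constant-fold (5 stmts):
  b = 5
  t = 6
  y = 0
  z = y
  return y
After copy-propagate (5 stmts):
  b = 5
  t = 6
  y = 0
  z = 0
  return 0
After constant-fold (5 stmts):
  b = 5
  t = 6
  y = 0
  z = 0
  return 0
After dead-code-elim (1 stmts):
  return 0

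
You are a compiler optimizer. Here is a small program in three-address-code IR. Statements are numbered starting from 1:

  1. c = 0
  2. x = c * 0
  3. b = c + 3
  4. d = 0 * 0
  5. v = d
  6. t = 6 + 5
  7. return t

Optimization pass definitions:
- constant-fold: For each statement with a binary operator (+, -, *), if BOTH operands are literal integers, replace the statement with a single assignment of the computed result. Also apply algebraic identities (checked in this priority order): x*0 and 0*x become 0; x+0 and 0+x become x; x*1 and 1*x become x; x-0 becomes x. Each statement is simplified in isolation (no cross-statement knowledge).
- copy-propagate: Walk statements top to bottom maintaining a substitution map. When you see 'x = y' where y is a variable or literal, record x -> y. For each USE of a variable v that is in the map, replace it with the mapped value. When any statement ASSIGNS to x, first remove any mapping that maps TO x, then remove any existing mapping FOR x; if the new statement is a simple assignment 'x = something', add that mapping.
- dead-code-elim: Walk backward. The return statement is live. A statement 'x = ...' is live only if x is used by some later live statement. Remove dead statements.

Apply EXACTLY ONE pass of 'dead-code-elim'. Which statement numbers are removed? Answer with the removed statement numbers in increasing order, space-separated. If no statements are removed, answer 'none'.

Backward liveness scan:
Stmt 1 'c = 0': DEAD (c not in live set [])
Stmt 2 'x = c * 0': DEAD (x not in live set [])
Stmt 3 'b = c + 3': DEAD (b not in live set [])
Stmt 4 'd = 0 * 0': DEAD (d not in live set [])
Stmt 5 'v = d': DEAD (v not in live set [])
Stmt 6 't = 6 + 5': KEEP (t is live); live-in = []
Stmt 7 'return t': KEEP (return); live-in = ['t']
Removed statement numbers: [1, 2, 3, 4, 5]
Surviving IR:
  t = 6 + 5
  return t

Answer: 1 2 3 4 5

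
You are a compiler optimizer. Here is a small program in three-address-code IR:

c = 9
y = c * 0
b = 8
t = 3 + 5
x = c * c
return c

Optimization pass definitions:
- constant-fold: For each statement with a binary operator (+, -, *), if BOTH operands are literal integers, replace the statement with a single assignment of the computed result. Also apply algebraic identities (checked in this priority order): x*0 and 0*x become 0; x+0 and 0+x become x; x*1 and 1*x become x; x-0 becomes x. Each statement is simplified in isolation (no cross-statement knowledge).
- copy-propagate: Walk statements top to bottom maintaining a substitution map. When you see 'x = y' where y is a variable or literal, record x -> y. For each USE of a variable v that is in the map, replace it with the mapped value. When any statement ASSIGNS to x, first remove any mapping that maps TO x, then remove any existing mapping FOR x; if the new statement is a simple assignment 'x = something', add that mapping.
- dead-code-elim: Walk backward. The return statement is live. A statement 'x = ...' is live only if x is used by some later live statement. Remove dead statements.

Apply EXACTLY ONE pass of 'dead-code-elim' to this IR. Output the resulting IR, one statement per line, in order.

Answer: c = 9
return c

Derivation:
Applying dead-code-elim statement-by-statement:
  [6] return c  -> KEEP (return); live=['c']
  [5] x = c * c  -> DEAD (x not live)
  [4] t = 3 + 5  -> DEAD (t not live)
  [3] b = 8  -> DEAD (b not live)
  [2] y = c * 0  -> DEAD (y not live)
  [1] c = 9  -> KEEP; live=[]
Result (2 stmts):
  c = 9
  return c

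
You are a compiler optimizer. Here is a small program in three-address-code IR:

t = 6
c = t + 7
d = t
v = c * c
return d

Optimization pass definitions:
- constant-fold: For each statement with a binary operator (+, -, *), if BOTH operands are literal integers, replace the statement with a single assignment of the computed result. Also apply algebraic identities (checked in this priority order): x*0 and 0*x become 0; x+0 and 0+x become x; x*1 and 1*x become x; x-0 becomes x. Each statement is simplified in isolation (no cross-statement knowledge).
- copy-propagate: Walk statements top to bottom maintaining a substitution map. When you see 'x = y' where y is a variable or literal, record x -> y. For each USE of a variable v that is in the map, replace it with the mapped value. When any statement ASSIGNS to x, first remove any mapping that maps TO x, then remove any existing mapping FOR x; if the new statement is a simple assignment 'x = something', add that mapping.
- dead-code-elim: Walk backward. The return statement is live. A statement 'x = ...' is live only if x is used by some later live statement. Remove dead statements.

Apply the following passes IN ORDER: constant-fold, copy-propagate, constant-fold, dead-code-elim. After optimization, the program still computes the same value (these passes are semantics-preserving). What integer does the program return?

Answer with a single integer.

Initial IR:
  t = 6
  c = t + 7
  d = t
  v = c * c
  return d
After constant-fold (5 stmts):
  t = 6
  c = t + 7
  d = t
  v = c * c
  return d
After copy-propagate (5 stmts):
  t = 6
  c = 6 + 7
  d = 6
  v = c * c
  return 6
After constant-fold (5 stmts):
  t = 6
  c = 13
  d = 6
  v = c * c
  return 6
After dead-code-elim (1 stmts):
  return 6
Evaluate:
  t = 6  =>  t = 6
  c = t + 7  =>  c = 13
  d = t  =>  d = 6
  v = c * c  =>  v = 169
  return d = 6

Answer: 6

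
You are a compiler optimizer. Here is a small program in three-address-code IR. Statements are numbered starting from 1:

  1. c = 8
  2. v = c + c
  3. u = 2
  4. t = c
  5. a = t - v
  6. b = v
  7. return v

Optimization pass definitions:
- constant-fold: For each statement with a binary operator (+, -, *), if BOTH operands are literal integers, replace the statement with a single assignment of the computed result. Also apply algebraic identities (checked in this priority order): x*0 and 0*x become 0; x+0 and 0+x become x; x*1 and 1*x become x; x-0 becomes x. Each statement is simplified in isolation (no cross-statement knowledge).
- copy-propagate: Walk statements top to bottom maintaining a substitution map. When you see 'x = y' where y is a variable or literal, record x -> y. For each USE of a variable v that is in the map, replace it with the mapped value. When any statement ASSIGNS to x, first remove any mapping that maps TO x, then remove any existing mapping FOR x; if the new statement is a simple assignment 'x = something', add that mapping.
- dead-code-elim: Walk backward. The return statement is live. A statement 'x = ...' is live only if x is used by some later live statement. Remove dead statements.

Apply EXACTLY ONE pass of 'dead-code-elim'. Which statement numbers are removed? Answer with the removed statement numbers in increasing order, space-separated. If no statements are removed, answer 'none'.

Backward liveness scan:
Stmt 1 'c = 8': KEEP (c is live); live-in = []
Stmt 2 'v = c + c': KEEP (v is live); live-in = ['c']
Stmt 3 'u = 2': DEAD (u not in live set ['v'])
Stmt 4 't = c': DEAD (t not in live set ['v'])
Stmt 5 'a = t - v': DEAD (a not in live set ['v'])
Stmt 6 'b = v': DEAD (b not in live set ['v'])
Stmt 7 'return v': KEEP (return); live-in = ['v']
Removed statement numbers: [3, 4, 5, 6]
Surviving IR:
  c = 8
  v = c + c
  return v

Answer: 3 4 5 6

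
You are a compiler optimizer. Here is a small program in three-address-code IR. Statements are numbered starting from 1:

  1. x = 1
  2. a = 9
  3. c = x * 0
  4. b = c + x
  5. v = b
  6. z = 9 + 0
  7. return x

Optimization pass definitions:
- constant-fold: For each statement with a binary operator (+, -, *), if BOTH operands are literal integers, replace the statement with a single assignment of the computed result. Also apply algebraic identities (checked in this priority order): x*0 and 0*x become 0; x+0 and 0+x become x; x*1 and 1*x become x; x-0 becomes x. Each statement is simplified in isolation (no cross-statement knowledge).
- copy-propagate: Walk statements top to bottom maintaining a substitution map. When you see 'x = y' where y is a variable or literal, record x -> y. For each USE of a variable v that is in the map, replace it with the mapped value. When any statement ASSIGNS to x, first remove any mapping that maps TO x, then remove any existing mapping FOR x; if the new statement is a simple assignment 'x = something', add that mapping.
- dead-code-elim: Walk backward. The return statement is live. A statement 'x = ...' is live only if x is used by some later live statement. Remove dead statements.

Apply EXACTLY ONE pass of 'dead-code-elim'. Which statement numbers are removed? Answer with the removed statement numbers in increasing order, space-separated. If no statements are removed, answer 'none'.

Backward liveness scan:
Stmt 1 'x = 1': KEEP (x is live); live-in = []
Stmt 2 'a = 9': DEAD (a not in live set ['x'])
Stmt 3 'c = x * 0': DEAD (c not in live set ['x'])
Stmt 4 'b = c + x': DEAD (b not in live set ['x'])
Stmt 5 'v = b': DEAD (v not in live set ['x'])
Stmt 6 'z = 9 + 0': DEAD (z not in live set ['x'])
Stmt 7 'return x': KEEP (return); live-in = ['x']
Removed statement numbers: [2, 3, 4, 5, 6]
Surviving IR:
  x = 1
  return x

Answer: 2 3 4 5 6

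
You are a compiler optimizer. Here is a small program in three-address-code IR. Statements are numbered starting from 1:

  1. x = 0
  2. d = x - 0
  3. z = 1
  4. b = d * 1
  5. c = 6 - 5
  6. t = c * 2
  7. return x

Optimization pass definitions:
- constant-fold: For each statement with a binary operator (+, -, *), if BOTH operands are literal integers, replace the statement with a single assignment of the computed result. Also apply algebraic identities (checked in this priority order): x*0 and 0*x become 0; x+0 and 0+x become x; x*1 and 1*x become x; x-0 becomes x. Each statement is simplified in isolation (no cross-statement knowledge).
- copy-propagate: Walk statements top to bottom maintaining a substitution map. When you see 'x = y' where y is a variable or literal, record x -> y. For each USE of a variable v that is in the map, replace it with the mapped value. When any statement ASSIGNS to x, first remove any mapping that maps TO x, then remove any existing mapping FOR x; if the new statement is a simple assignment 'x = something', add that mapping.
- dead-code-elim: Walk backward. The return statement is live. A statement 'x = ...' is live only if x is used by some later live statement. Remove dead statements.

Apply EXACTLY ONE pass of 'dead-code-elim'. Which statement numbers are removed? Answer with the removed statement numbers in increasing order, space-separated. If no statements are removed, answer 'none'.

Answer: 2 3 4 5 6

Derivation:
Backward liveness scan:
Stmt 1 'x = 0': KEEP (x is live); live-in = []
Stmt 2 'd = x - 0': DEAD (d not in live set ['x'])
Stmt 3 'z = 1': DEAD (z not in live set ['x'])
Stmt 4 'b = d * 1': DEAD (b not in live set ['x'])
Stmt 5 'c = 6 - 5': DEAD (c not in live set ['x'])
Stmt 6 't = c * 2': DEAD (t not in live set ['x'])
Stmt 7 'return x': KEEP (return); live-in = ['x']
Removed statement numbers: [2, 3, 4, 5, 6]
Surviving IR:
  x = 0
  return x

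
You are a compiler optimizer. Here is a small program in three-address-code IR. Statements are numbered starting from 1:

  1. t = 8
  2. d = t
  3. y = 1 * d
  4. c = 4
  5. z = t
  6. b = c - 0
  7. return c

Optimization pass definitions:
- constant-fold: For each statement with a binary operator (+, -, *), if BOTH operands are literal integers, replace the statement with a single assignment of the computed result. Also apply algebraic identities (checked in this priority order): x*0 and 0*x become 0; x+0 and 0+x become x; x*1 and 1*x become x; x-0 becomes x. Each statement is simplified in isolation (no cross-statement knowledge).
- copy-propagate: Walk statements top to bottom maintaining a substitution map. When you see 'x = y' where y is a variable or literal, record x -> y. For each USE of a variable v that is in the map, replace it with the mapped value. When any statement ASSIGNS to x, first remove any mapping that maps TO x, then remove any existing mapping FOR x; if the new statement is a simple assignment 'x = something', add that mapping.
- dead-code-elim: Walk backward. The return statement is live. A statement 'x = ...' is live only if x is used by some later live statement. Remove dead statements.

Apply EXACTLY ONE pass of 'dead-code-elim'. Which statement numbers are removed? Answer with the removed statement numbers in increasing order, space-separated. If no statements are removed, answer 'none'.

Answer: 1 2 3 5 6

Derivation:
Backward liveness scan:
Stmt 1 't = 8': DEAD (t not in live set [])
Stmt 2 'd = t': DEAD (d not in live set [])
Stmt 3 'y = 1 * d': DEAD (y not in live set [])
Stmt 4 'c = 4': KEEP (c is live); live-in = []
Stmt 5 'z = t': DEAD (z not in live set ['c'])
Stmt 6 'b = c - 0': DEAD (b not in live set ['c'])
Stmt 7 'return c': KEEP (return); live-in = ['c']
Removed statement numbers: [1, 2, 3, 5, 6]
Surviving IR:
  c = 4
  return c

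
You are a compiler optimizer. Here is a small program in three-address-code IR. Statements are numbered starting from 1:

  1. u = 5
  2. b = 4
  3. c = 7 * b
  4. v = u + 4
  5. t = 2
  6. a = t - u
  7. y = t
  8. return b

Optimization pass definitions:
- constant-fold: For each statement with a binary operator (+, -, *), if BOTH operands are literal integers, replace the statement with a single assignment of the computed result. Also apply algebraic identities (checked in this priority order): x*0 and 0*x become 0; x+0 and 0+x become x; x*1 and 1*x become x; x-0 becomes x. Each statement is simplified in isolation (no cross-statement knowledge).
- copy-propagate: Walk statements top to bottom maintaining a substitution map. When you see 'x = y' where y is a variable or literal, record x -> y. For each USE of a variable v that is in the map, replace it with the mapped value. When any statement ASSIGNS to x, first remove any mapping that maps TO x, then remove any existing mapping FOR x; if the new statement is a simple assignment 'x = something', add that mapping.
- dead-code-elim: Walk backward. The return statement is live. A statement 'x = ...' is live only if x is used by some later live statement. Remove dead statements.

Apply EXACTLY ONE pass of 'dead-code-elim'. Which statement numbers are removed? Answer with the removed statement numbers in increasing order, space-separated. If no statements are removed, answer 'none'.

Backward liveness scan:
Stmt 1 'u = 5': DEAD (u not in live set [])
Stmt 2 'b = 4': KEEP (b is live); live-in = []
Stmt 3 'c = 7 * b': DEAD (c not in live set ['b'])
Stmt 4 'v = u + 4': DEAD (v not in live set ['b'])
Stmt 5 't = 2': DEAD (t not in live set ['b'])
Stmt 6 'a = t - u': DEAD (a not in live set ['b'])
Stmt 7 'y = t': DEAD (y not in live set ['b'])
Stmt 8 'return b': KEEP (return); live-in = ['b']
Removed statement numbers: [1, 3, 4, 5, 6, 7]
Surviving IR:
  b = 4
  return b

Answer: 1 3 4 5 6 7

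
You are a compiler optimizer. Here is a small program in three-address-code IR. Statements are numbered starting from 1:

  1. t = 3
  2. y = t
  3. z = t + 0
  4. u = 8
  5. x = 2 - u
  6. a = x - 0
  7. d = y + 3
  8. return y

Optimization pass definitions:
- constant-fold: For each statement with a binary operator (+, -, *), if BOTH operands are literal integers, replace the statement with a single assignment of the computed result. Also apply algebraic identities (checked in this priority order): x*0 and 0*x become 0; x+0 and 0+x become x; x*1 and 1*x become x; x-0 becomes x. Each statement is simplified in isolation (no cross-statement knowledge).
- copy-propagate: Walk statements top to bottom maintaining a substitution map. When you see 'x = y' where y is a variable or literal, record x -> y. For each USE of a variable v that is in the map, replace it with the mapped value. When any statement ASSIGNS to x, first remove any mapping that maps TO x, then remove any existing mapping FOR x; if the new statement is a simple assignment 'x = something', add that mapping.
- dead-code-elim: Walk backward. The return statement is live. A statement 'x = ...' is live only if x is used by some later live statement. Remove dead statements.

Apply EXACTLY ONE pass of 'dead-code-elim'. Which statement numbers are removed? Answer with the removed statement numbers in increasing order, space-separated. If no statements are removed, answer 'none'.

Backward liveness scan:
Stmt 1 't = 3': KEEP (t is live); live-in = []
Stmt 2 'y = t': KEEP (y is live); live-in = ['t']
Stmt 3 'z = t + 0': DEAD (z not in live set ['y'])
Stmt 4 'u = 8': DEAD (u not in live set ['y'])
Stmt 5 'x = 2 - u': DEAD (x not in live set ['y'])
Stmt 6 'a = x - 0': DEAD (a not in live set ['y'])
Stmt 7 'd = y + 3': DEAD (d not in live set ['y'])
Stmt 8 'return y': KEEP (return); live-in = ['y']
Removed statement numbers: [3, 4, 5, 6, 7]
Surviving IR:
  t = 3
  y = t
  return y

Answer: 3 4 5 6 7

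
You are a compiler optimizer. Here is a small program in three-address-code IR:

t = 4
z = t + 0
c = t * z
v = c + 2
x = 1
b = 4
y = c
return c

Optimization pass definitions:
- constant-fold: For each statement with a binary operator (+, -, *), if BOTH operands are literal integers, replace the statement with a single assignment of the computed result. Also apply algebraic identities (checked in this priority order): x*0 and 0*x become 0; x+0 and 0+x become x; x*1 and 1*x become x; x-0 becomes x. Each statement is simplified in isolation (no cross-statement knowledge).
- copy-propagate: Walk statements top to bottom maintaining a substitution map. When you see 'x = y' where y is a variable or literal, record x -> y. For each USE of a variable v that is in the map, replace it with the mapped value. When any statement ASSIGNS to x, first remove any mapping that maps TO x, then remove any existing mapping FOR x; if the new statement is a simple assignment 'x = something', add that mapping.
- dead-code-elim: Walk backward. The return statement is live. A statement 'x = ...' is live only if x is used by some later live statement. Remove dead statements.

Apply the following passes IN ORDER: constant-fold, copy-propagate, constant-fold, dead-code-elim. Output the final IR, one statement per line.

Answer: c = 16
return c

Derivation:
Initial IR:
  t = 4
  z = t + 0
  c = t * z
  v = c + 2
  x = 1
  b = 4
  y = c
  return c
After constant-fold (8 stmts):
  t = 4
  z = t
  c = t * z
  v = c + 2
  x = 1
  b = 4
  y = c
  return c
After copy-propagate (8 stmts):
  t = 4
  z = 4
  c = 4 * 4
  v = c + 2
  x = 1
  b = 4
  y = c
  return c
After constant-fold (8 stmts):
  t = 4
  z = 4
  c = 16
  v = c + 2
  x = 1
  b = 4
  y = c
  return c
After dead-code-elim (2 stmts):
  c = 16
  return c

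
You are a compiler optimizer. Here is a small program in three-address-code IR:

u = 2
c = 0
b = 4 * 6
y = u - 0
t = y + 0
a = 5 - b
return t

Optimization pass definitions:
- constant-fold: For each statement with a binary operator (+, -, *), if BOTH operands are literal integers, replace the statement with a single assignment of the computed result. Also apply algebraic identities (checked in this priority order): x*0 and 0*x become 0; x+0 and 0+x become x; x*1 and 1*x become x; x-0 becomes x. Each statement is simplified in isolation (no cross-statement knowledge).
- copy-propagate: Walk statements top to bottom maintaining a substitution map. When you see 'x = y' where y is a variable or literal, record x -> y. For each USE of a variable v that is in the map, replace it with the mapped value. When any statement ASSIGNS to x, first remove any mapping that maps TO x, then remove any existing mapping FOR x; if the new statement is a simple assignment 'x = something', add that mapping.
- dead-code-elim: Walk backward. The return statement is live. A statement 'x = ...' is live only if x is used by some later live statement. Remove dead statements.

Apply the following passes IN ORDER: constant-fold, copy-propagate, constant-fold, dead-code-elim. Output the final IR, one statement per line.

Answer: return 2

Derivation:
Initial IR:
  u = 2
  c = 0
  b = 4 * 6
  y = u - 0
  t = y + 0
  a = 5 - b
  return t
After constant-fold (7 stmts):
  u = 2
  c = 0
  b = 24
  y = u
  t = y
  a = 5 - b
  return t
After copy-propagate (7 stmts):
  u = 2
  c = 0
  b = 24
  y = 2
  t = 2
  a = 5 - 24
  return 2
After constant-fold (7 stmts):
  u = 2
  c = 0
  b = 24
  y = 2
  t = 2
  a = -19
  return 2
After dead-code-elim (1 stmts):
  return 2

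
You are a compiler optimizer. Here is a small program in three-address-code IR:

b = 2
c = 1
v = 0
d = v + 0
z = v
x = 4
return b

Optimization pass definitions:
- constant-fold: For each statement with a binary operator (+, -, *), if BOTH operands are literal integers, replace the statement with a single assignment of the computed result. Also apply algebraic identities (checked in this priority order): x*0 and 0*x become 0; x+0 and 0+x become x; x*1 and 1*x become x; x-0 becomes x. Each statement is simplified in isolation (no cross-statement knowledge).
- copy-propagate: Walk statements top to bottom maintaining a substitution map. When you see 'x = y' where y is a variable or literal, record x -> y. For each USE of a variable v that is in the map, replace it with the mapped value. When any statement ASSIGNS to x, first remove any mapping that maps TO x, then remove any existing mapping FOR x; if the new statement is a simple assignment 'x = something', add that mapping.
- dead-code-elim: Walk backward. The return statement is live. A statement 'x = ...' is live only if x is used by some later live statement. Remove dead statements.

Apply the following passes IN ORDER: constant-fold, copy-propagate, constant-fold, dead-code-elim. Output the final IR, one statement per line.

Initial IR:
  b = 2
  c = 1
  v = 0
  d = v + 0
  z = v
  x = 4
  return b
After constant-fold (7 stmts):
  b = 2
  c = 1
  v = 0
  d = v
  z = v
  x = 4
  return b
After copy-propagate (7 stmts):
  b = 2
  c = 1
  v = 0
  d = 0
  z = 0
  x = 4
  return 2
After constant-fold (7 stmts):
  b = 2
  c = 1
  v = 0
  d = 0
  z = 0
  x = 4
  return 2
After dead-code-elim (1 stmts):
  return 2

Answer: return 2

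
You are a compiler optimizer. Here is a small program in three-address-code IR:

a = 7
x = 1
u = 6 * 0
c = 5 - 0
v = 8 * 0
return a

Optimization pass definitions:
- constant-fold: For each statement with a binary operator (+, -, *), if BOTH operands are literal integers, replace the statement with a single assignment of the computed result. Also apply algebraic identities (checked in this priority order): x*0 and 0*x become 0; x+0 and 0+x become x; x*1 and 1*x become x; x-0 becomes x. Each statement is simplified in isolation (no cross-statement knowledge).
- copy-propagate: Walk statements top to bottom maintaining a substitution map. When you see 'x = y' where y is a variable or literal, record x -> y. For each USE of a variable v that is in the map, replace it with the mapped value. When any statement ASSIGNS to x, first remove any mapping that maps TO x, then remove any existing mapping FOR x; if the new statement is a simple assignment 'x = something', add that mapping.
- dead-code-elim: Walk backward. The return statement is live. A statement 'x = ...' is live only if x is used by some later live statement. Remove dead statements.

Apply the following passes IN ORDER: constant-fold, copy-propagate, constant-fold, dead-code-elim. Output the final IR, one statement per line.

Answer: return 7

Derivation:
Initial IR:
  a = 7
  x = 1
  u = 6 * 0
  c = 5 - 0
  v = 8 * 0
  return a
After constant-fold (6 stmts):
  a = 7
  x = 1
  u = 0
  c = 5
  v = 0
  return a
After copy-propagate (6 stmts):
  a = 7
  x = 1
  u = 0
  c = 5
  v = 0
  return 7
After constant-fold (6 stmts):
  a = 7
  x = 1
  u = 0
  c = 5
  v = 0
  return 7
After dead-code-elim (1 stmts):
  return 7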